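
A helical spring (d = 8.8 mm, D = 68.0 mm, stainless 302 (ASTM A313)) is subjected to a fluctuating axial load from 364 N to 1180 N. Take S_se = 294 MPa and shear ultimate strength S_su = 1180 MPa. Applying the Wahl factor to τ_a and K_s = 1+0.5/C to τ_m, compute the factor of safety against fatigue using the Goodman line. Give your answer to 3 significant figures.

C = D/d = 68.0/8.8 = 7.7273; K_W = (4C−1)/(4C−4)+0.615/C = 1.1911; K_s = 1+0.5/C = 1.0647
F_a = (F_max−F_min)/2 = 408 N; F_m = (F_max+F_min)/2 = 772 N
τ_a = K_W·8F_aD/(πd³) = 1.1911 × 103.67 = 123.48 MPa
τ_m = K_s·8F_mD/(πd³) = 1.0647 × 196.16 = 208.86 MPa
Goodman: 1/n_f = τ_a/S_se + τ_m/S_su = 123.48/294 + 208.86/1180 = 0.42000 + 0.17700 = 0.597
n_f = 1/0.597 = 1.675

1.68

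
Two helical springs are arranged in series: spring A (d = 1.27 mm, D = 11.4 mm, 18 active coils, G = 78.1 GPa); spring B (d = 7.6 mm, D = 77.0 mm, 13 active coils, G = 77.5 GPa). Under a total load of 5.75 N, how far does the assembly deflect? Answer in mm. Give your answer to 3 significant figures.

7.09 mm

k_A = Gd⁴/(8D³N_a) = (78.1×10³)(1.27⁴)/(8·11.4³·18) = 0.95233 N/mm
k_B = Gd⁴/(8D³N_a) = (77.5×10³)(7.6⁴)/(8·77.0³·13) = 5.4457 N/mm
Series: 1/k_eq = 1/0.95233 + 1/5.4457 = 1.2337; k_eq = 0.81058 N/mm
δ = F/k_eq = 5.75/0.81058 = 7.0937 mm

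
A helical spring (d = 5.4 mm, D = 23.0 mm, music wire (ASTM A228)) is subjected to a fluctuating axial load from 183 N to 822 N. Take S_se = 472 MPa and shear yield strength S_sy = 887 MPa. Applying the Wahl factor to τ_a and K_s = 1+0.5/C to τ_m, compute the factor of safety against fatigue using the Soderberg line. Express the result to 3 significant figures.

C = D/d = 23.0/5.4 = 4.2593; K_W = (4C−1)/(4C−4)+0.615/C = 1.3745; K_s = 1+0.5/C = 1.1174
F_a = (F_max−F_min)/2 = 319.5 N; F_m = (F_max+F_min)/2 = 502.5 N
τ_a = K_W·8F_aD/(πd³) = 1.3745 × 118.84 = 163.34 MPa
τ_m = K_s·8F_mD/(πd³) = 1.1174 × 186.91 = 208.85 MPa
Soderberg: 1/n_f = τ_a/S_se + τ_m/S_sy = 163.34/472 + 208.85/887 = 0.34607 + 0.23545 = 0.58152
n_f = 1/0.58152 = 1.72

1.72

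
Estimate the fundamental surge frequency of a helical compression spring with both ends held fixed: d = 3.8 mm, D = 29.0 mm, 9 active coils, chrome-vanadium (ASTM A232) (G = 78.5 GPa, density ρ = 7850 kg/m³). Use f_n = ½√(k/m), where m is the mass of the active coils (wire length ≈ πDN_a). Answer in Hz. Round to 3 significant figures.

k = Gd⁴/(8D³N_a) = (78.5×10³)(3.8⁴)/(8·29.0³·9) = 9.3213 N/mm = 9321.3 N/m
Wire length L = πDN_a = π·29.0·9 = 819.96 mm
m = ρ·(πd²/4)·L = 7850 × 11.341×10⁻⁶ m² × 0.81996 m = 0.072999 kg
f_n = ½√(k/m) = 0.5·√(9321.3/0.072999) = 0.5·√(1.2769e+05) = 178.67 Hz

179 Hz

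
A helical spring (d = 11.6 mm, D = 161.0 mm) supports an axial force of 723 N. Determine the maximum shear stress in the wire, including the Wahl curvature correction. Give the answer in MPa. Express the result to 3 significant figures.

Spring index C = D/d = 161.0/11.6 = 13.8793
K_W = (4C−1)/(4C−4) + 0.615/C = 54.517/51.517 + 0.0443 = 1.1025
τ₀ = 8FD/(πd³) = 8·723·161.0/(π·11.6³) = 931224/4903.7 = 189.9 MPa
τ_max = K·τ₀ = 1.1025 × 189.9 = 209.38 MPa

209 MPa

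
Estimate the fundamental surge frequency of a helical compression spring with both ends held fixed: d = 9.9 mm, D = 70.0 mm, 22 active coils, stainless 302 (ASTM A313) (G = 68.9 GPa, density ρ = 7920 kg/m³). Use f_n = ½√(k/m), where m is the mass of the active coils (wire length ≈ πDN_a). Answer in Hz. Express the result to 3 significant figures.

k = Gd⁴/(8D³N_a) = (68.9×10³)(9.9⁴)/(8·70.0³·22) = 10.964 N/mm = 10964 N/m
Wire length L = πDN_a = π·70.0·22 = 4838.1 mm
m = ρ·(πd²/4)·L = 7920 × 76.977×10⁻⁶ m² × 4.8381 m = 2.9496 kg
f_n = ½√(k/m) = 0.5·√(10964/2.9496) = 0.5·√(3717) = 30.484 Hz

30.5 Hz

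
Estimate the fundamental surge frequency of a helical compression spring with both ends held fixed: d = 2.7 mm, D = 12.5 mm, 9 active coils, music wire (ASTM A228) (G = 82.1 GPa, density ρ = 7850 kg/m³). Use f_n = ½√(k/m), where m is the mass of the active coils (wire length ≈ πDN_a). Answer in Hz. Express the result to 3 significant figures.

699 Hz

k = Gd⁴/(8D³N_a) = (82.1×10³)(2.7⁴)/(8·12.5³·9) = 31.027 N/mm = 31027 N/m
Wire length L = πDN_a = π·12.5·9 = 353.43 mm
m = ρ·(πd²/4)·L = 7850 × 5.7256×10⁻⁶ m² × 0.35343 m = 0.015885 kg
f_n = ½√(k/m) = 0.5·√(31027/0.015885) = 0.5·√(1.9532e+06) = 698.78 Hz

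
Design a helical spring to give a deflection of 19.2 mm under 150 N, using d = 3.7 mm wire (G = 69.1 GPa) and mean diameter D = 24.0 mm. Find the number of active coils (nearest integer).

Required rate k = F/δ = 150/19.2 = 7.8125 N/mm
N_a = Gd⁴/(8D³k) = (69.1×10³ × 3.7⁴)/(8 × 24.0³ × 7.8125)
    = 1.29505e+07 / 864000 = 14.99 → 15 coils

15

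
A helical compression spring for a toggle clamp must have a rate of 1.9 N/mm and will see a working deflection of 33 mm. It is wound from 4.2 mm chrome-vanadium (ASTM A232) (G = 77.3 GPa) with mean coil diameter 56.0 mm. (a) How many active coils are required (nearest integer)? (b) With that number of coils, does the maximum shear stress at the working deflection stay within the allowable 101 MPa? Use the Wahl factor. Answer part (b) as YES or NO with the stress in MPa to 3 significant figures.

N_a = Gd⁴/(8D³k) = (77.3×10³)(4.2⁴)/(8·56.0³·1.9) = 9.011 → N_a = 9
Actual rate k = Gd⁴/(8D³·9) = 1.9023 N/mm
Working load F = kδ = 1.9023·33 = 62.776 N
C = 56.0/4.2 = 13.3333; K_W = (4C−1)/(4C−4)+0.615/C = 1.1069
τ_max = K_W·8FD/(πd³) = 1.1069·120.83 = 133.75 MPa
τ_max > 101 MPa → exceeds allowable

(a) 9 coils; (b) NO, τ_max = 134 MPa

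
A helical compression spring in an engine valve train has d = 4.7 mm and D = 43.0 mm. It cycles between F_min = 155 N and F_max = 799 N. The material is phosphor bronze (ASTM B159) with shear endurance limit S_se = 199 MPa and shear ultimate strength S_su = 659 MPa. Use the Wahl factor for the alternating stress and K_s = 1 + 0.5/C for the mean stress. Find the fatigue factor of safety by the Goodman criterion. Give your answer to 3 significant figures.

0.359

C = D/d = 43.0/4.7 = 9.1489; K_W = (4C−1)/(4C−4)+0.615/C = 1.1593; K_s = 1+0.5/C = 1.0547
F_a = (F_max−F_min)/2 = 322 N; F_m = (F_max+F_min)/2 = 477 N
τ_a = K_W·8F_aD/(πd³) = 1.1593 × 339.6 = 393.69 MPa
τ_m = K_s·8F_mD/(πd³) = 1.0547 × 503.08 = 530.57 MPa
Goodman: 1/n_f = τ_a/S_se + τ_m/S_su = 393.69/199 + 530.57/659 = 1.97833 + 0.80511 = 2.7834
n_f = 1/2.7834 = 0.3593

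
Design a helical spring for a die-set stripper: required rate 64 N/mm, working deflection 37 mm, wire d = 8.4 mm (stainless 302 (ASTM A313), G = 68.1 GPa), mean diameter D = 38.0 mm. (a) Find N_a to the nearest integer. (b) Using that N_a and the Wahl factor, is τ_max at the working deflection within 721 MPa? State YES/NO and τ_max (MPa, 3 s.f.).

N_a = Gd⁴/(8D³k) = (68.1×10³)(8.4⁴)/(8·38.0³·64) = 12.07 → N_a = 12
Actual rate k = Gd⁴/(8D³·12) = 64.364 N/mm
Working load F = kδ = 64.364·37 = 2381.5 N
C = 38.0/8.4 = 4.5238; K_W = (4C−1)/(4C−4)+0.615/C = 1.3488
τ_max = K_W·8FD/(πd³) = 1.3488·388.8 = 524.41 MPa
τ_max ≤ 721 MPa → acceptable

(a) 12 coils; (b) YES, τ_max = 524 MPa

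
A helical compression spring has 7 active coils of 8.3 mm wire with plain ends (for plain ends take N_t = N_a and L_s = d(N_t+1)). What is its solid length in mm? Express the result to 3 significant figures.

66.4 mm

plain ends: N_t = N_a = 7
L_s = d·(N_t+1) = 8.3 × 8 = 66.4 mm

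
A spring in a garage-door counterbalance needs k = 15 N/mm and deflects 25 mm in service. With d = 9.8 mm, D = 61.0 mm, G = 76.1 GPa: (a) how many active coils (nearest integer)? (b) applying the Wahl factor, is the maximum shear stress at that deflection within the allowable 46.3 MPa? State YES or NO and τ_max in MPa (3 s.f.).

N_a = Gd⁴/(8D³k) = (76.1×10³)(9.8⁴)/(8·61.0³·15) = 25.77 → N_a = 26
Actual rate k = Gd⁴/(8D³·26) = 14.867 N/mm
Working load F = kδ = 14.867·25 = 371.69 N
C = 61.0/9.8 = 6.2245; K_W = (4C−1)/(4C−4)+0.615/C = 1.2424
τ_max = K_W·8FD/(πd³) = 1.2424·61.343 = 76.21 MPa
τ_max > 46.3 MPa → exceeds allowable

(a) 26 coils; (b) NO, τ_max = 76.2 MPa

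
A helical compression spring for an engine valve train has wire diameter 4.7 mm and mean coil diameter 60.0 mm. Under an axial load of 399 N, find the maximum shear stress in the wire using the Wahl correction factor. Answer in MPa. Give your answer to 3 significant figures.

653 MPa

Spring index C = D/d = 60.0/4.7 = 12.7660
K_W = (4C−1)/(4C−4) + 0.615/C = 50.064/47.064 + 0.0482 = 1.1119
τ₀ = 8FD/(πd³) = 8·399·60.0/(π·4.7³) = 191520/326.17 = 587.18 MPa
τ_max = K·τ₀ = 1.1119 × 587.18 = 652.9 MPa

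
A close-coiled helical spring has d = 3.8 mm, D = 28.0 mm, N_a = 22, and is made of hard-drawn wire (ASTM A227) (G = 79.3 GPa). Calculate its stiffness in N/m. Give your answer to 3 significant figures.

4280 N/m

k = Gd⁴/(8D³N_a) = (79.3×10³ × 3.8⁴) / (8 × 28.0³ × 22)
  = 1.65351e+07 / 3.86355e+06 = 4.2798 N/mm = 4279.8 N/m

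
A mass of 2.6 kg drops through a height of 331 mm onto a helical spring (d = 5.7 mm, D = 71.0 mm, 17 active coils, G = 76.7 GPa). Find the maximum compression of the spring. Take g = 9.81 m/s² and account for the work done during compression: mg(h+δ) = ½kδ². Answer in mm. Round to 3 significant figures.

k = Gd⁴/(8D³N_a) = (76.7×10³)(5.7⁴)/(8·71.0³·17) = 1.6633 N/mm
W = mg = 2.6 × 9.81 = 25.506 N
½kδ² − Wδ − Wh = 0 → δ = (W + √(W² + 2kWh))/k
δ = (25.506 + √(650.56 + 28085.4))/1.6633 = (25.506 + 169.52)/1.6633 = 117.25 mm

117 mm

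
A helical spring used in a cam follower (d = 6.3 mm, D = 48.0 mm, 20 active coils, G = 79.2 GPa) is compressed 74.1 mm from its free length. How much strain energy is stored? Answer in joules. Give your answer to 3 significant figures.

k = Gd⁴/(8D³N_a) = (79.2×10³)(6.3⁴)/(8·48.0³·20) = 7.0509 N/mm
U = ½kδ² = 0.5 × 7.0509 × 74.1² = 19358 N·mm = 19.358 J

19.4 J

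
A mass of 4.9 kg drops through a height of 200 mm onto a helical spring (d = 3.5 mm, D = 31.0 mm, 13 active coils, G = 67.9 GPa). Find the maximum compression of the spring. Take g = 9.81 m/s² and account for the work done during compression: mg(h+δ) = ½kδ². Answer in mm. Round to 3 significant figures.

92.5 mm

k = Gd⁴/(8D³N_a) = (67.9×10³)(3.5⁴)/(8·31.0³·13) = 3.2887 N/mm
W = mg = 4.9 × 9.81 = 48.069 N
½kδ² − Wδ − Wh = 0 → δ = (W + √(W² + 2kWh))/k
δ = (48.069 + √(2310.6 + 63233.7))/3.2887 = (48.069 + 256.02)/3.2887 = 92.464 mm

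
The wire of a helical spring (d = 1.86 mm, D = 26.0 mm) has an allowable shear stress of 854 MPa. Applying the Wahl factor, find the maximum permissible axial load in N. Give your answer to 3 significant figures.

C = D/d = 26.0/1.86 = 13.9785
K_W = (4C−1)/(4C−4) + 0.615/C = 54.914/51.914 + 0.0440 = 1.1018
τ_max = K·8FD/(πd³) → F_max = τ_allow·πd³/(8DK)
F_max = 854·π·1.86³/(8·26.0·1.1018) = 17264/229.17 = 75.333 N

75.3 N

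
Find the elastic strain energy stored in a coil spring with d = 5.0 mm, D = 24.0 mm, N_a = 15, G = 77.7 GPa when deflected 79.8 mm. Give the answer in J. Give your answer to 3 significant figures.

93.2 J

k = Gd⁴/(8D³N_a) = (77.7×10³)(5.0⁴)/(8·24.0³·15) = 29.274 N/mm
U = ½kδ² = 0.5 × 29.274 × 79.8² = 93210 N·mm = 93.21 J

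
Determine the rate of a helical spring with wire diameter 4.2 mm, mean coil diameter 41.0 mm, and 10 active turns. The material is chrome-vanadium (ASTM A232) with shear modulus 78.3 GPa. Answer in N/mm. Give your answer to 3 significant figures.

4.42 N/mm

k = Gd⁴/(8D³N_a) = (78.3×10³ × 4.2⁴) / (8 × 41.0³ × 10)
  = 2.43646e+07 / 5.51368e+06 = 4.4189 N/mm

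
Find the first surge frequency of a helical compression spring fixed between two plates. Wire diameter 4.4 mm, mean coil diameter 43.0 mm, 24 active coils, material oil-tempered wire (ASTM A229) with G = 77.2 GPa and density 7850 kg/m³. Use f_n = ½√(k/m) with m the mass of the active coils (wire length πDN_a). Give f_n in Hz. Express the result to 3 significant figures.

35.0 Hz

k = Gd⁴/(8D³N_a) = (77.2×10³)(4.4⁴)/(8·43.0³·24) = 1.8955 N/mm = 1895.5 N/m
Wire length L = πDN_a = π·43.0·24 = 3242.1 mm
m = ρ·(πd²/4)·L = 7850 × 15.205×10⁻⁶ m² × 3.2421 m = 0.38699 kg
f_n = ½√(k/m) = 0.5·√(1895.5/0.38699) = 0.5·√(4898.1) = 34.993 Hz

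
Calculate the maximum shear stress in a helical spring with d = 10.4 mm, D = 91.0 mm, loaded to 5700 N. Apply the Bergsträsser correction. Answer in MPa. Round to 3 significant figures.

1360 MPa

Spring index C = D/d = 91.0/10.4 = 8.7500
K_B = (4C+2)/(4C−3) = 37.000/32.000 = 1.1562
τ₀ = 8FD/(πd³) = 8·5700·91.0/(π·10.4³) = 4.1496e+06/3533.9 = 1174.2 MPa
τ_max = K·τ₀ = 1.1562 × 1174.2 = 1357.7 MPa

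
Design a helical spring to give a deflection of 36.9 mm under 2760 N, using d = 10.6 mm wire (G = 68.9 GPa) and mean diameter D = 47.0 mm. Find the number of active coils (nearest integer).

Required rate k = F/δ = 2760/36.9 = 74.797 N/mm
N_a = Gd⁴/(8D³k) = (68.9×10³ × 10.6⁴)/(8 × 47.0³ × 74.797)
    = 8.69847e+08 / 6.2125e+07 = 14 → 14 coils

14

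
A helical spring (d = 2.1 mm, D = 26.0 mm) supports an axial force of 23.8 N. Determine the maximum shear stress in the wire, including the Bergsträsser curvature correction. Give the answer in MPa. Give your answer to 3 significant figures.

188 MPa

Spring index C = D/d = 26.0/2.1 = 12.3810
K_B = (4C+2)/(4C−3) = 51.524/46.524 = 1.1075
τ₀ = 8FD/(πd³) = 8·23.8·26.0/(π·2.1³) = 4950.4/29.094 = 170.15 MPa
τ_max = K·τ₀ = 1.1075 × 170.15 = 188.44 MPa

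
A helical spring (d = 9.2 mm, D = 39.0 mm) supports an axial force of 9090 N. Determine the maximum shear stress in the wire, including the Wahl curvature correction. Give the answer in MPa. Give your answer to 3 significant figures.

1600 MPa

Spring index C = D/d = 39.0/9.2 = 4.2391
K_W = (4C−1)/(4C−4) + 0.615/C = 15.957/12.957 + 0.1451 = 1.3766
τ₀ = 8FD/(πd³) = 8·9090·39.0/(π·9.2³) = 2.83608e+06/2446.3 = 1159.3 MPa
τ_max = K·τ₀ = 1.3766 × 1159.3 = 1596 MPa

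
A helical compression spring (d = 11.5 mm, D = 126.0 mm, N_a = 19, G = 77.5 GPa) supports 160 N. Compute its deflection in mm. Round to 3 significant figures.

35.9 mm

k = Gd⁴/(8D³N_a) = (77.5×10³)(11.5⁴)/(8·126.0³·19) = 4.458 N/mm
δ = F/k = 160 / 4.458 = 35.891 mm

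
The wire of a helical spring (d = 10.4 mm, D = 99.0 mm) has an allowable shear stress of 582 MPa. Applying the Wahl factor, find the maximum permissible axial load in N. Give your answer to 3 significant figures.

2250 N

C = D/d = 99.0/10.4 = 9.5192
K_W = (4C−1)/(4C−4) + 0.615/C = 37.077/34.077 + 0.0646 = 1.1526
τ_max = K·8FD/(πd³) → F_max = τ_allow·πd³/(8DK)
F_max = 582·π·10.4³/(8·99.0·1.1526) = 2.0567e+06/912.89 = 2253 N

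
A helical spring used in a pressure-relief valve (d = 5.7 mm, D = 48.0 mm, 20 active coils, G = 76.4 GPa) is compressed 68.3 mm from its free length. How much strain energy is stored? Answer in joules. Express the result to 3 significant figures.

k = Gd⁴/(8D³N_a) = (76.4×10³)(5.7⁴)/(8·48.0³·20) = 4.5577 N/mm
U = ½kδ² = 0.5 × 4.5577 × 68.3² = 10631 N·mm = 10.631 J

10.6 J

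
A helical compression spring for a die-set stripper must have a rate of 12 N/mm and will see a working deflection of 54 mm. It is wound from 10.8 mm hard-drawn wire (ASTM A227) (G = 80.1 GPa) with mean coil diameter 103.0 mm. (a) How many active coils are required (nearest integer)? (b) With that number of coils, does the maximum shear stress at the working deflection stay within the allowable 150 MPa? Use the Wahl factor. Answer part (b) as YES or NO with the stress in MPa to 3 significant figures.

N_a = Gd⁴/(8D³k) = (80.1×10³)(10.8⁴)/(8·103.0³·12) = 10.39 → N_a = 10
Actual rate k = Gd⁴/(8D³·10) = 12.466 N/mm
Working load F = kδ = 12.466·54 = 673.16 N
C = 103.0/10.8 = 9.5370; K_W = (4C−1)/(4C−4)+0.615/C = 1.1523
τ_max = K_W·8FD/(πd³) = 1.1523·140.16 = 161.51 MPa
τ_max > 150 MPa → exceeds allowable

(a) 10 coils; (b) NO, τ_max = 162 MPa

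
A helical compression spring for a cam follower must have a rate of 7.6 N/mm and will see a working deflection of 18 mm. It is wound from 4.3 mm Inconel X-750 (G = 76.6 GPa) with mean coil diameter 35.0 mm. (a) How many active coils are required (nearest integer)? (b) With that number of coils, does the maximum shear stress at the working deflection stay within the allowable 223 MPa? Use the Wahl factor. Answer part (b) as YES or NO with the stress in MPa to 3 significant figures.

(a) 10 coils; (b) YES, τ_max = 182 MPa

N_a = Gd⁴/(8D³k) = (76.6×10³)(4.3⁴)/(8·35.0³·7.6) = 10.05 → N_a = 10
Actual rate k = Gd⁴/(8D³·10) = 7.635 N/mm
Working load F = kδ = 7.635·18 = 137.43 N
C = 35.0/4.3 = 8.1395; K_W = (4C−1)/(4C−4)+0.615/C = 1.1806
τ_max = K_W·8FD/(πd³) = 1.1806·154.06 = 181.88 MPa
τ_max ≤ 223 MPa → acceptable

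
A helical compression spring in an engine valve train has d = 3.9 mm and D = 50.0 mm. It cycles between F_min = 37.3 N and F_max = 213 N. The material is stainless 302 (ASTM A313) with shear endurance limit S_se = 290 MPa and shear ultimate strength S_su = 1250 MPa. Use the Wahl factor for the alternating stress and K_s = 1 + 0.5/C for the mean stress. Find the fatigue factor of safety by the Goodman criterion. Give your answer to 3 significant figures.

C = D/d = 50.0/3.9 = 12.8205; K_W = (4C−1)/(4C−4)+0.615/C = 1.1114; K_s = 1+0.5/C = 1.0390
F_a = (F_max−F_min)/2 = 87.85 N; F_m = (F_max+F_min)/2 = 125.15 N
τ_a = K_W·8F_aD/(πd³) = 1.1114 × 188.56 = 209.57 MPa
τ_m = K_s·8F_mD/(πd³) = 1.0390 × 268.63 = 279.1 MPa
Goodman: 1/n_f = τ_a/S_se + τ_m/S_su = 209.57/290 + 279.1/1250 = 0.72267 + 0.22328 = 0.94595
n_f = 1/0.94595 = 1.057

1.06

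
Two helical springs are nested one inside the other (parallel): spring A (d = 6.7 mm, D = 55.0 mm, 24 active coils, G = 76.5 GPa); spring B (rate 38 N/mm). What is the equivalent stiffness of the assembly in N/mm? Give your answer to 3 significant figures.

k_A = Gd⁴/(8D³N_a) = (76.5×10³)(6.7⁴)/(8·55.0³·24) = 4.8258 N/mm
Parallel: k_eq = 4.8258 + 38 = 42.826 N/mm

42.8 N/mm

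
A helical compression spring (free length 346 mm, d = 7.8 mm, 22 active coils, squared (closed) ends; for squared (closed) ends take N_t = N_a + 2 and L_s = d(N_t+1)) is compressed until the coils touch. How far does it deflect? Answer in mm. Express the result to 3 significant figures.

151 mm

N_t = 24; L_s = 7.8·25 = 195 mm
δ_solid = L₀ − L_s = 346 − 195 = 151 mm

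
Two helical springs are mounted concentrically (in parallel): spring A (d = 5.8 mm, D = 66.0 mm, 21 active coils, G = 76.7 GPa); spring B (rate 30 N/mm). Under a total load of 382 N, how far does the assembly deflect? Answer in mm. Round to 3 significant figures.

k_A = Gd⁴/(8D³N_a) = (76.7×10³)(5.8⁴)/(8·66.0³·21) = 1.7971 N/mm
Parallel: k_eq = 1.7971 + 30 = 31.797 N/mm
δ = F/k_eq = 382/31.797 = 12.014 mm

12.0 mm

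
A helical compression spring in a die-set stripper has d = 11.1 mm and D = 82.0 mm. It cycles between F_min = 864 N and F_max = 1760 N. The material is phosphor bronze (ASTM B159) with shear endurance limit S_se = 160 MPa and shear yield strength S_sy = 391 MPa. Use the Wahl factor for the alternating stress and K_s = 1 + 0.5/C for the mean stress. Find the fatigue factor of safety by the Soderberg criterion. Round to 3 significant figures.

C = D/d = 82.0/11.1 = 7.3874; K_W = (4C−1)/(4C−4)+0.615/C = 1.2007; K_s = 1+0.5/C = 1.0677
F_a = (F_max−F_min)/2 = 448 N; F_m = (F_max+F_min)/2 = 1312 N
τ_a = K_W·8F_aD/(πd³) = 1.2007 × 68.401 = 82.127 MPa
τ_m = K_s·8F_mD/(πd³) = 1.0677 × 200.32 = 213.88 MPa
Soderberg: 1/n_f = τ_a/S_se + τ_m/S_sy = 82.127/160 + 213.88/391 = 0.51329 + 0.54700 = 1.0603
n_f = 1/1.0603 = 0.9431

0.943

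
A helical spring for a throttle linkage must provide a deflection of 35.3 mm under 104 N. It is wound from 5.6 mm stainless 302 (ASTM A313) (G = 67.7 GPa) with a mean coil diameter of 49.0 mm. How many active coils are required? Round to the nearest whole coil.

Required rate k = F/δ = 104/35.3 = 2.9462 N/mm
N_a = Gd⁴/(8D³k) = (67.7×10³ × 5.6⁴)/(8 × 49.0³ × 2.9462)
    = 6.65795e+07 / 2.77292e+06 = 24.01 → 24 coils

24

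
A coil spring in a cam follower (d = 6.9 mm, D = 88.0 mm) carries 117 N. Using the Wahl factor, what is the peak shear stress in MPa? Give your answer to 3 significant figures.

Spring index C = D/d = 88.0/6.9 = 12.7536
K_W = (4C−1)/(4C−4) + 0.615/C = 50.014/47.014 + 0.0482 = 1.1120
τ₀ = 8FD/(πd³) = 8·117·88.0/(π·6.9³) = 82368/1032 = 79.811 MPa
τ_max = K·τ₀ = 1.1120 × 79.811 = 88.752 MPa

88.8 MPa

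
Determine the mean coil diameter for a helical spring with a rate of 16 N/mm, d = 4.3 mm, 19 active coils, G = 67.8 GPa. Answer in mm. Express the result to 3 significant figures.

D = (Gd⁴/(8N_a·k))^(1/3) = (67.8×10³·4.3⁴/(8·19·16))^(1/3)
  = (9531.03)^(1/3) = 21.2022 mm

21.2 mm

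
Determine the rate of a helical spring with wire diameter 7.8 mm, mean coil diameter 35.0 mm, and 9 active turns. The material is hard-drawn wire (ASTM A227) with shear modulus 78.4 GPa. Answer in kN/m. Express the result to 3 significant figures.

94.0 kN/m

k = Gd⁴/(8D³N_a) = (78.4×10³ × 7.8⁴) / (8 × 35.0³ × 9)
  = 2.90198e+08 / 3.087e+06 = 94.006 N/mm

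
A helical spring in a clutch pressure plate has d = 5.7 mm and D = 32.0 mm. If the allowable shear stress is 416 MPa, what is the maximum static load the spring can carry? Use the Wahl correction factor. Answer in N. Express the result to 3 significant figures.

743 N

C = D/d = 32.0/5.7 = 5.6140
K_W = (4C−1)/(4C−4) + 0.615/C = 21.456/18.456 + 0.1095 = 1.2721
τ_max = K·8FD/(πd³) → F_max = τ_allow·πd³/(8DK)
F_max = 416·π·5.7³/(8·32.0·1.2721) = 2.4203e+05/325.66 = 743.2 N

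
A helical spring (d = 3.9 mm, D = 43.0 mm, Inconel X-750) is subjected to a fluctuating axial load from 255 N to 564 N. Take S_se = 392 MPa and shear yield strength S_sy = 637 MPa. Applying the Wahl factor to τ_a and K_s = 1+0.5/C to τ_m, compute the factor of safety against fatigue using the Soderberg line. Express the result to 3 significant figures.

0.485

C = D/d = 43.0/3.9 = 11.0256; K_W = (4C−1)/(4C−4)+0.615/C = 1.1306; K_s = 1+0.5/C = 1.0453
F_a = (F_max−F_min)/2 = 154.5 N; F_m = (F_max+F_min)/2 = 409.5 N
τ_a = K_W·8F_aD/(πd³) = 1.1306 × 285.2 = 322.44 MPa
τ_m = K_s·8F_mD/(πd³) = 1.0453 × 755.91 = 790.19 MPa
Soderberg: 1/n_f = τ_a/S_se + τ_m/S_sy = 322.44/392 + 790.19/637 = 0.82255 + 1.24048 = 2.063
n_f = 1/2.063 = 0.4847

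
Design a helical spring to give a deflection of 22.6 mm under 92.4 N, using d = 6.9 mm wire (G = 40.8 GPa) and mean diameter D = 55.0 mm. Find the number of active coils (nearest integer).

17

Required rate k = F/δ = 92.4/22.6 = 4.0885 N/mm
N_a = Gd⁴/(8D³k) = (40.8×10³ × 6.9⁴)/(8 × 55.0³ × 4.0885)
    = 9.24819e+07 / 5.44179e+06 = 16.99 → 17 coils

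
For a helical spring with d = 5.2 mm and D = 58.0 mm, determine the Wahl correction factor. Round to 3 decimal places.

1.129

C = D/d = 58.0/5.2 = 11.1538
K_W = (4C−1)/(4C−4) + 0.615/C = 43.615/40.615 + 0.0551 = 1.1290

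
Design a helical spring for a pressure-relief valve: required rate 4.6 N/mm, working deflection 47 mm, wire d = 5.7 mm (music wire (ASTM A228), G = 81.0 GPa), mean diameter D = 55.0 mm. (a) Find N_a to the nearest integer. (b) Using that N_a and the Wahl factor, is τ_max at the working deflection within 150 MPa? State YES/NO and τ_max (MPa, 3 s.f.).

(a) 14 coils; (b) NO, τ_max = 188 MPa

N_a = Gd⁴/(8D³k) = (81.0×10³)(5.7⁴)/(8·55.0³·4.6) = 13.97 → N_a = 14
Actual rate k = Gd⁴/(8D³·14) = 4.5886 N/mm
Working load F = kδ = 4.5886·47 = 215.66 N
C = 55.0/5.7 = 9.6491; K_W = (4C−1)/(4C−4)+0.615/C = 1.1505
τ_max = K_W·8FD/(πd³) = 1.1505·163.1 = 187.64 MPa
τ_max > 150 MPa → exceeds allowable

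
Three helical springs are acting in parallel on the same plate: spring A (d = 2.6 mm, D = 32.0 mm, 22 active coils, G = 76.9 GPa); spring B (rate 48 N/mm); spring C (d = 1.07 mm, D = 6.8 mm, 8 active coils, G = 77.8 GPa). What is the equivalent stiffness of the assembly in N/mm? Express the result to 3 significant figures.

53.7 N/mm

k_A = Gd⁴/(8D³N_a) = (76.9×10³)(2.6⁴)/(8·32.0³·22) = 0.60934 N/mm
k_C = Gd⁴/(8D³N_a) = (77.8×10³)(1.07⁴)/(8·6.8³·8) = 5.0677 N/mm
Parallel: k_eq = 0.60934 + 48 + 5.0677 = 53.677 N/mm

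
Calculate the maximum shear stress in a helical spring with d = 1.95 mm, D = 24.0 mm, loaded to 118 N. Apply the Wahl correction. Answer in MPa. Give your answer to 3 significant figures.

Spring index C = D/d = 24.0/1.95 = 12.3077
K_W = (4C−1)/(4C−4) + 0.615/C = 48.231/45.231 + 0.0500 = 1.1163
τ₀ = 8FD/(πd³) = 8·118·24.0/(π·1.95³) = 22656/23.295 = 972.59 MPa
τ_max = K·τ₀ = 1.1163 × 972.59 = 1085.7 MPa

1090 MPa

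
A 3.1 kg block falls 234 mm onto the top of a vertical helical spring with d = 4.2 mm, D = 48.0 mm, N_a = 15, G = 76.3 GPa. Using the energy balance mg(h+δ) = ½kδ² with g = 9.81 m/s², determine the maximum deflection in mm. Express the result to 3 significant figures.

108 mm

k = Gd⁴/(8D³N_a) = (76.3×10³)(4.2⁴)/(8·48.0³·15) = 1.789 N/mm
W = mg = 3.1 × 9.81 = 30.411 N
½kδ² − Wδ − Wh = 0 → δ = (W + √(W² + 2kWh))/k
δ = (30.411 + √(924.83 + 25462))/1.789 = (30.411 + 162.44)/1.789 = 107.8 mm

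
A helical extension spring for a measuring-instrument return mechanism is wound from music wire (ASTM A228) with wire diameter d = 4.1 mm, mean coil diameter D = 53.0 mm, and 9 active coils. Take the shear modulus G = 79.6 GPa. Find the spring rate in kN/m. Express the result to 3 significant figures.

k = Gd⁴/(8D³N_a) = (79.6×10³ × 4.1⁴) / (8 × 53.0³ × 9)
  = 2.24931e+07 / 1.07191e+07 = 2.0984 N/mm

2.10 kN/m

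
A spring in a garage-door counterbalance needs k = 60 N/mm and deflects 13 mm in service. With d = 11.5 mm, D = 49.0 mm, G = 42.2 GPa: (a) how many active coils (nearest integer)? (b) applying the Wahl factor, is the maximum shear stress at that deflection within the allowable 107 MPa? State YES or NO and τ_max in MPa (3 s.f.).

N_a = Gd⁴/(8D³k) = (42.2×10³)(11.5⁴)/(8·49.0³·60) = 13.07 → N_a = 13
Actual rate k = Gd⁴/(8D³·13) = 60.323 N/mm
Working load F = kδ = 60.323·13 = 784.2 N
C = 49.0/11.5 = 4.2609; K_W = (4C−1)/(4C−4)+0.615/C = 1.3743
τ_max = K_W·8FD/(πd³) = 1.3743·64.338 = 88.422 MPa
τ_max ≤ 107 MPa → acceptable

(a) 13 coils; (b) YES, τ_max = 88.4 MPa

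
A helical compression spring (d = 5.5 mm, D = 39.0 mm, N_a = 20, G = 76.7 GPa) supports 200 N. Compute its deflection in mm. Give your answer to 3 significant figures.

k = Gd⁴/(8D³N_a) = (76.7×10³)(5.5⁴)/(8·39.0³·20) = 7.3949 N/mm
δ = F/k = 200 / 7.3949 = 27.046 mm

27.0 mm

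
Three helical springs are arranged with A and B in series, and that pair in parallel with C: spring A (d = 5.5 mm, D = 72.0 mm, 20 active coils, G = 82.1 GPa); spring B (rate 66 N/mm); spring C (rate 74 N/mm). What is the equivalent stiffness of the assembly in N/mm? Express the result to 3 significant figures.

75.2 N/mm

k_A = Gd⁴/(8D³N_a) = (82.1×10³)(5.5⁴)/(8·72.0³·20) = 1.258 N/mm
Springs A,B series: k_AB = 1/(1/1.258+1/66) = 1.2345 N/mm; parallel with C: k_eq = 1.2345+74 = 75.234 N/mm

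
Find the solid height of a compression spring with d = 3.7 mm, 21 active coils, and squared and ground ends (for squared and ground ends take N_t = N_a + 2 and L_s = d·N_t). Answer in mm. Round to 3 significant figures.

squared and ground ends: N_t = N_a + 2 = 21 + 2 = 23
L_s = d·N_t = 3.7 × 23 = 85.1 mm

85.1 mm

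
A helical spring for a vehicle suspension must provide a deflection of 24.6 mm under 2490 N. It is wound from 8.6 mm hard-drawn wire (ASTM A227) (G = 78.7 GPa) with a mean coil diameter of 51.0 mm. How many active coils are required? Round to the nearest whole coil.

4

Required rate k = F/δ = 2490/24.6 = 101.22 N/mm
N_a = Gd⁴/(8D³k) = (78.7×10³ × 8.6⁴)/(8 × 51.0³ × 101.22)
    = 4.30495e+08 / 1.07415e+08 = 4.008 → 4 coils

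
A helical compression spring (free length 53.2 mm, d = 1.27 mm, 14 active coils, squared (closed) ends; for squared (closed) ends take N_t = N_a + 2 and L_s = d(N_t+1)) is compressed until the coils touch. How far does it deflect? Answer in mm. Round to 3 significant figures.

31.6 mm

N_t = 16; L_s = 1.27·17 = 21.59 mm
δ_solid = L₀ − L_s = 53.2 − 21.59 = 31.61 mm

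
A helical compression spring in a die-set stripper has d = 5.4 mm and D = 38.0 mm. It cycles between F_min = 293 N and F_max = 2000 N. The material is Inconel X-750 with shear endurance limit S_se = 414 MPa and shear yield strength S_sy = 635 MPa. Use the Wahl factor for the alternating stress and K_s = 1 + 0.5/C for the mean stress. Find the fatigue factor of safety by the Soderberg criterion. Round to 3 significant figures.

C = D/d = 38.0/5.4 = 7.0370; K_W = (4C−1)/(4C−4)+0.615/C = 1.2116; K_s = 1+0.5/C = 1.0711
F_a = (F_max−F_min)/2 = 853.5 N; F_m = (F_max+F_min)/2 = 1146.5 N
τ_a = K_W·8F_aD/(πd³) = 1.2116 × 524.5 = 635.5 MPa
τ_m = K_s·8F_mD/(πd³) = 1.0711 × 704.56 = 754.62 MPa
Soderberg: 1/n_f = τ_a/S_se + τ_m/S_sy = 635.5/414 + 754.62/635 = 1.53502 + 1.18838 = 2.7234
n_f = 1/2.7234 = 0.3672

0.367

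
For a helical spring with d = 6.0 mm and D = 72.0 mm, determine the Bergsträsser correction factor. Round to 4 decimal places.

1.1111

C = D/d = 72.0/6.0 = 12.0000
K_B = (4C+2)/(4C−3) = 50.000/45.000 = 1.1111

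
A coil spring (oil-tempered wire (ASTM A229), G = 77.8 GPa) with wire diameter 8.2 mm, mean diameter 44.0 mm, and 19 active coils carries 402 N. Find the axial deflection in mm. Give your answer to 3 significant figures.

14.8 mm

k = Gd⁴/(8D³N_a) = (77.8×10³)(8.2⁴)/(8·44.0³·19) = 27.166 N/mm
δ = F/k = 402 / 27.166 = 14.798 mm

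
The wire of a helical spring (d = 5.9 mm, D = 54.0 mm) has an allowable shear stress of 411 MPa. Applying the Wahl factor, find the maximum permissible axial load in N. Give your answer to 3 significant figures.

C = D/d = 54.0/5.9 = 9.1525
K_W = (4C−1)/(4C−4) + 0.615/C = 35.610/32.610 + 0.0672 = 1.1592
τ_max = K·8FD/(πd³) → F_max = τ_allow·πd³/(8DK)
F_max = 411·π·5.9³/(8·54.0·1.1592) = 2.6518e+05/500.77 = 529.55 N

530 N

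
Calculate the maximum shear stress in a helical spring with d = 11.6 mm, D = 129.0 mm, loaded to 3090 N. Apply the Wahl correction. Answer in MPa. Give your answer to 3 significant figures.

Spring index C = D/d = 129.0/11.6 = 11.1207
K_W = (4C−1)/(4C−4) + 0.615/C = 43.483/40.483 + 0.0553 = 1.1294
τ₀ = 8FD/(πd³) = 8·3090·129.0/(π·11.6³) = 3.18888e+06/4903.7 = 650.3 MPa
τ_max = K·τ₀ = 1.1294 × 650.3 = 734.45 MPa

734 MPa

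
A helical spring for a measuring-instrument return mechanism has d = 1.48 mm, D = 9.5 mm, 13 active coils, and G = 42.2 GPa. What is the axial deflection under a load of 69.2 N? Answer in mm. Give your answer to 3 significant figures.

k = Gd⁴/(8D³N_a) = (42.2×10³)(1.48⁴)/(8·9.5³·13) = 2.2707 N/mm
δ = F/k = 69.2 / 2.2707 = 30.476 mm

30.5 mm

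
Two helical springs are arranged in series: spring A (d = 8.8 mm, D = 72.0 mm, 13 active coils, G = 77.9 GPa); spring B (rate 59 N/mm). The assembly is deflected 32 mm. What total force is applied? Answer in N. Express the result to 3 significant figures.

320 N

k_A = Gd⁴/(8D³N_a) = (77.9×10³)(8.8⁴)/(8·72.0³·13) = 12.035 N/mm
Series: 1/k_eq = 1/12.035 + 1/59 = 0.10004; k_eq = 9.9958 N/mm
F = k_eq·δ = 9.9958·32 = 319.87 N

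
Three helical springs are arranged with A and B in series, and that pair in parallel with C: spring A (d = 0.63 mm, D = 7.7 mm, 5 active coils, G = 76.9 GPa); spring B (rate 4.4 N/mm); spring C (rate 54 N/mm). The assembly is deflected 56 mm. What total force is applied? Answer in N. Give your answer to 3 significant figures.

3060 N

k_A = Gd⁴/(8D³N_a) = (76.9×10³)(0.63⁴)/(8·7.7³·5) = 0.66337 N/mm
Springs A,B series: k_AB = 1/(1/0.66337+1/4.4) = 0.57646 N/mm; parallel with C: k_eq = 0.57646+54 = 54.576 N/mm
F = k_eq·δ = 54.576·56 = 3056.3 N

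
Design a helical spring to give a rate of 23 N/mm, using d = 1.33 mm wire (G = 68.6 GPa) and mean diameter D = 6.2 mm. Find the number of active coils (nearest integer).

5

N_a = Gd⁴/(8D³k) = (68.6×10³ × 1.33⁴)/(8 × 6.2³ × 23)
    = 214650 / 43852.4 = 4.895 → 5 coils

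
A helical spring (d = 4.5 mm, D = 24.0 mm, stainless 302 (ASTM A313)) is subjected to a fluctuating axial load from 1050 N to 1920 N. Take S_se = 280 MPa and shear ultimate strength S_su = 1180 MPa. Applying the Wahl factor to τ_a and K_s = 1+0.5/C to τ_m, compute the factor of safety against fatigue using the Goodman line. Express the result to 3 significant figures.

0.441

C = D/d = 24.0/4.5 = 5.3333; K_W = (4C−1)/(4C−4)+0.615/C = 1.2884; K_s = 1+0.5/C = 1.0938
F_a = (F_max−F_min)/2 = 435 N; F_m = (F_max+F_min)/2 = 1485 N
τ_a = K_W·8F_aD/(πd³) = 1.2884 × 291.74 = 375.88 MPa
τ_m = K_s·8F_mD/(πd³) = 1.0938 × 995.96 = 1089.3 MPa
Goodman: 1/n_f = τ_a/S_se + τ_m/S_su = 375.88/280 + 1089.3/1180 = 1.34243 + 0.92316 = 2.2656
n_f = 1/2.2656 = 0.4414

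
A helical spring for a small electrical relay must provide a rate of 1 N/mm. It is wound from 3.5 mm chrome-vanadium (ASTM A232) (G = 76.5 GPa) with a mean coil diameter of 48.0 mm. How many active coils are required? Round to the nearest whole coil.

13

N_a = Gd⁴/(8D³k) = (76.5×10³ × 3.5⁴)/(8 × 48.0³ × 1)
    = 1.14798e+07 / 884736 = 12.98 → 13 coils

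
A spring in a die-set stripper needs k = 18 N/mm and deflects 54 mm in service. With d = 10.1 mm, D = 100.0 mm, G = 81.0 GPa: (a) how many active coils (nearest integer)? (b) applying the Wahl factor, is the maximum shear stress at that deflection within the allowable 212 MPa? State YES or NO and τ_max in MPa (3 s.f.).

N_a = Gd⁴/(8D³k) = (81.0×10³)(10.1⁴)/(8·100.0³·18) = 5.853 → N_a = 6
Actual rate k = Gd⁴/(8D³·6) = 17.56 N/mm
Working load F = kδ = 17.56·54 = 948.25 N
C = 100.0/10.1 = 9.9010; K_W = (4C−1)/(4C−4)+0.615/C = 1.1464
τ_max = K_W·8FD/(πd³) = 1.1464·234.37 = 268.67 MPa
τ_max > 212 MPa → exceeds allowable

(a) 6 coils; (b) NO, τ_max = 269 MPa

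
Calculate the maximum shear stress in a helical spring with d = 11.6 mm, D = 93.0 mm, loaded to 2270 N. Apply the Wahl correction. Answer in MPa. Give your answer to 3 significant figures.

Spring index C = D/d = 93.0/11.6 = 8.0172
K_W = (4C−1)/(4C−4) + 0.615/C = 31.069/28.069 + 0.0767 = 1.1836
τ₀ = 8FD/(πd³) = 8·2270·93.0/(π·11.6³) = 1.68888e+06/4903.7 = 344.41 MPa
τ_max = K·τ₀ = 1.1836 × 344.41 = 407.64 MPa

408 MPa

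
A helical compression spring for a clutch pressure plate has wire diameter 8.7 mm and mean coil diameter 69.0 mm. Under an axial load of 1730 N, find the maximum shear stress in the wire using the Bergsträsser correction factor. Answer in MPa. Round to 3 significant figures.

Spring index C = D/d = 69.0/8.7 = 7.9310
K_B = (4C+2)/(4C−3) = 33.724/28.724 = 1.1741
τ₀ = 8FD/(πd³) = 8·1730·69.0/(π·8.7³) = 954960/2068.7 = 461.61 MPa
τ_max = K·τ₀ = 1.1741 × 461.61 = 541.97 MPa

542 MPa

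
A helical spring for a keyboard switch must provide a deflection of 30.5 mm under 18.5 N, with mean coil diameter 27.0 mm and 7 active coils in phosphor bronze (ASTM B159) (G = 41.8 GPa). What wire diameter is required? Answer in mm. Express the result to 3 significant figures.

Required rate k = F/δ = 18.5/30.5 = 0.60656 N/mm
d = (8D³N_a·k / G)^(1/4) = (8·27.0³·7·0.60656 / (41.8×10³))^0.25
  = (15.995)^0.25 = 1.9998 mm

2.00 mm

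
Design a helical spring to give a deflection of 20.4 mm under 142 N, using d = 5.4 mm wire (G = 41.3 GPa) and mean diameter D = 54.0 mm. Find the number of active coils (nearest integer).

Required rate k = F/δ = 142/20.4 = 6.9608 N/mm
N_a = Gd⁴/(8D³k) = (41.3×10³ × 5.4⁴)/(8 × 54.0³ × 6.9608)
    = 3.51176e+07 / 8.76858e+06 = 4.005 → 4 coils

4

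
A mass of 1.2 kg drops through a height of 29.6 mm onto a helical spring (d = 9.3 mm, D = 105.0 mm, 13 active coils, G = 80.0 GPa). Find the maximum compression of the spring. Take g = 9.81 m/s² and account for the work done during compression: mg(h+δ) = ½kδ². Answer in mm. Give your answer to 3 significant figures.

k = Gd⁴/(8D³N_a) = (80.0×10³)(9.3⁴)/(8·105.0³·13) = 4.9707 N/mm
W = mg = 1.2 × 9.81 = 11.772 N
½kδ² − Wδ − Wh = 0 → δ = (W + √(W² + 2kWh))/k
δ = (11.772 + √(138.58 + 3464.12))/4.9707 = (11.772 + 60.022)/4.9707 = 14.443 mm

14.4 mm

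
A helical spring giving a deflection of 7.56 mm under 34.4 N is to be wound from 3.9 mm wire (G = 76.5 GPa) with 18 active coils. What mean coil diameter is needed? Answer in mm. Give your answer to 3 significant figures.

30.0 mm

Required rate k = F/δ = 34.4/7.56 = 4.5503 N/mm
D = (Gd⁴/(8N_a·k))^(1/3) = (76.5×10³·3.9⁴/(8·18·4.5503))^(1/3)
  = (27009.8)^(1/3) = 30.0036 mm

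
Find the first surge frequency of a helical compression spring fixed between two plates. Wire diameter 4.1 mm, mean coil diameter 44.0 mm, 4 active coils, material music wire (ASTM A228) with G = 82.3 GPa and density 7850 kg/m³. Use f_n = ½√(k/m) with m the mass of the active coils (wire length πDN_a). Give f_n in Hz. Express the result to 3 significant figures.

193 Hz

k = Gd⁴/(8D³N_a) = (82.3×10³)(4.1⁴)/(8·44.0³·4) = 8.5315 N/mm = 8531.5 N/m
Wire length L = πDN_a = π·44.0·4 = 552.92 mm
m = ρ·(πd²/4)·L = 7850 × 13.203×10⁻⁶ m² × 0.55292 m = 0.057305 kg
f_n = ½√(k/m) = 0.5·√(8531.5/0.057305) = 0.5·√(1.4888e+05) = 192.93 Hz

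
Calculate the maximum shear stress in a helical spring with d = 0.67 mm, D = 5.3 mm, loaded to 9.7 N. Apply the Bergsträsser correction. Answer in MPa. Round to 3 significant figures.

Spring index C = D/d = 5.3/0.67 = 7.9104
K_B = (4C+2)/(4C−3) = 33.642/28.642 = 1.1746
τ₀ = 8FD/(πd³) = 8·9.7·5.3/(π·0.67³) = 411.28/0.94487 = 435.27 MPa
τ_max = K·τ₀ = 1.1746 × 435.27 = 511.26 MPa

511 MPa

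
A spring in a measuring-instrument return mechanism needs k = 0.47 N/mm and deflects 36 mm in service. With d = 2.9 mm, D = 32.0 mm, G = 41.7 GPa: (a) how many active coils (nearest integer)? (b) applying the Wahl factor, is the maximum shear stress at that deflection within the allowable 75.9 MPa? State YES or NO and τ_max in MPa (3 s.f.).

(a) 24 coils; (b) YES, τ_max = 63.7 MPa

N_a = Gd⁴/(8D³k) = (41.7×10³)(2.9⁴)/(8·32.0³·0.47) = 23.94 → N_a = 24
Actual rate k = Gd⁴/(8D³·24) = 0.46879 N/mm
Working load F = kδ = 0.46879·36 = 16.876 N
C = 32.0/2.9 = 11.0345; K_W = (4C−1)/(4C−4)+0.615/C = 1.1305
τ_max = K_W·8FD/(πd³) = 1.1305·56.387 = 63.744 MPa
τ_max ≤ 75.9 MPa → acceptable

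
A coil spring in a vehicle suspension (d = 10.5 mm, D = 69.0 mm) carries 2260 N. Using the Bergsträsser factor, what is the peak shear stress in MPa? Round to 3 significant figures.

Spring index C = D/d = 69.0/10.5 = 6.5714
K_B = (4C+2)/(4C−3) = 28.286/23.286 = 1.2147
τ₀ = 8FD/(πd³) = 8·2260·69.0/(π·10.5³) = 1.24752e+06/3636.8 = 343.03 MPa
τ_max = K·τ₀ = 1.2147 × 343.03 = 416.68 MPa

417 MPa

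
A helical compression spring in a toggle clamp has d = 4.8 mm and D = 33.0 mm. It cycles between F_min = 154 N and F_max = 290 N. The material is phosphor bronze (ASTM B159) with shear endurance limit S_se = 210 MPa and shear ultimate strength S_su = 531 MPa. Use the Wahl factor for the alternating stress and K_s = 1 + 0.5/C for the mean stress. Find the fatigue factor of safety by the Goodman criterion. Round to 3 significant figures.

1.56

C = D/d = 33.0/4.8 = 6.8750; K_W = (4C−1)/(4C−4)+0.615/C = 1.2171; K_s = 1+0.5/C = 1.0727
F_a = (F_max−F_min)/2 = 68 N; F_m = (F_max+F_min)/2 = 222 N
τ_a = K_W·8F_aD/(πd³) = 1.2171 × 51.67 = 62.888 MPa
τ_m = K_s·8F_mD/(πd³) = 1.0727 × 168.69 = 180.96 MPa
Goodman: 1/n_f = τ_a/S_se + τ_m/S_su = 62.888/210 + 180.96/531 = 0.29947 + 0.34078 = 0.64025
n_f = 1/0.64025 = 1.562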